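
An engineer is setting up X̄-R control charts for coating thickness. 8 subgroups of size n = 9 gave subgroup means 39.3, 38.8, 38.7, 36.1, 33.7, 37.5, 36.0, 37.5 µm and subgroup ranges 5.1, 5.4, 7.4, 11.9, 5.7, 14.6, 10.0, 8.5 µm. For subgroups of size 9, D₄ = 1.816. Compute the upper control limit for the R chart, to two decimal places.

R̄ = (5.1 + 5.4 + 7.4 + 11.9 + 5.7 + 14.6 + 10.0 + 8.5) / 8 = 68.6000 / 8 = 8.5750
UCL_R = D₄·R̄ = 1.816 × 8.5750 = 15.5722

15.57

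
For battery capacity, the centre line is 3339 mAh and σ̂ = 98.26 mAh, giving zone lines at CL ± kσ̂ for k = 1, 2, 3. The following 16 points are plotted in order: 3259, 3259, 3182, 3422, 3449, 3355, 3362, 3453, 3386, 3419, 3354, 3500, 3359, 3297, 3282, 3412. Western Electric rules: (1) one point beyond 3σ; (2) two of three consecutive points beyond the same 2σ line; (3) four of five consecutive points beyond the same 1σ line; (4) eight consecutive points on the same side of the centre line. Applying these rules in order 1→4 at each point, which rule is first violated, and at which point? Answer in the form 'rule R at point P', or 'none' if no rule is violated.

rule 4 at point 11

Zone of each point (C = within 1σ̂, B = 1σ̂–2σ̂, A = 2σ̂–3σ̂, * = beyond 3σ̂; sign = side of CL): 1:-C, 2:-C, 3:-B, 4:+C, 5:+B, 6:+C, 7:+C, 8:+B, 9:+C, 10:+C, 11:+C, 12:+B, 13:+C, 14:-C, 15:-C, 16:+C
Rule 4 (eight consecutive points on the same side of the centre line) is satisfied at point 11.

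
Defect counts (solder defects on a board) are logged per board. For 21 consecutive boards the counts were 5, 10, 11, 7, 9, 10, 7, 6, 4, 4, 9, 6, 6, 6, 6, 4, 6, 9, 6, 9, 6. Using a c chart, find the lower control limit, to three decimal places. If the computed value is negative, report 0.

0.000

c̄ = (5 + 10 + 11 + 7 + 9 + 10 + 7 + 6 + 4 + 4 + 9 + 6 + 6 + 6 + 6 + 4 + 6 + 9 + 6 + 9 + 6) / 21 = 146 / 21 = 6.9524
LCL = c̄ − 3√c̄ = 6.9524 − 3 × 2.6367 = -0.9578 → 0 (cannot be negative)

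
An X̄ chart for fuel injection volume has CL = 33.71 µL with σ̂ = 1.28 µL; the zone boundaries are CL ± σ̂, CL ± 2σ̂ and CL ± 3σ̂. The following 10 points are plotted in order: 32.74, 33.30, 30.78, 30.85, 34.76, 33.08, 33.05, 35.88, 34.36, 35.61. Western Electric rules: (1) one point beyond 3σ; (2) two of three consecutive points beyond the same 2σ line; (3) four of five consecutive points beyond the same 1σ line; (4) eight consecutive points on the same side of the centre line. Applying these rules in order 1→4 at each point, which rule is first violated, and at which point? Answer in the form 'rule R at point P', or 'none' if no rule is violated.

Zone of each point (C = within 1σ̂, B = 1σ̂–2σ̂, A = 2σ̂–3σ̂, * = beyond 3σ̂; sign = side of CL): 1:-C, 2:-C, 3:-A, 4:-A, 5:+C, 6:-C, 7:-C, 8:+B, 9:+C, 10:+B
Rule 2 (two of three consecutive points beyond the same 2σ limit) is satisfied at point 4.

rule 2 at point 4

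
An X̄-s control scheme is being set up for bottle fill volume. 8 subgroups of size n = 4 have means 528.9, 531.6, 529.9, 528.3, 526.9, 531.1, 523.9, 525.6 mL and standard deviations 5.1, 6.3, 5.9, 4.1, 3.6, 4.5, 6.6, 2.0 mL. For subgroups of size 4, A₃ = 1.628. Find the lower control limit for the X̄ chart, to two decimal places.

520.52

X̄̄ = (528.9 + 531.6 + 529.9 + 528.3 + 526.9 + 531.1 + 523.9 + 525.6) / 8 = 528.2750
s̄ = (5.1 + 6.3 + 5.9 + 4.1 + 3.6 + 4.5 + 6.6 + 2.0) / 8 = 4.7625
LCL = X̄̄ − A₃·s̄ = 528.2750 − 1.628 × 4.7625 = 520.5217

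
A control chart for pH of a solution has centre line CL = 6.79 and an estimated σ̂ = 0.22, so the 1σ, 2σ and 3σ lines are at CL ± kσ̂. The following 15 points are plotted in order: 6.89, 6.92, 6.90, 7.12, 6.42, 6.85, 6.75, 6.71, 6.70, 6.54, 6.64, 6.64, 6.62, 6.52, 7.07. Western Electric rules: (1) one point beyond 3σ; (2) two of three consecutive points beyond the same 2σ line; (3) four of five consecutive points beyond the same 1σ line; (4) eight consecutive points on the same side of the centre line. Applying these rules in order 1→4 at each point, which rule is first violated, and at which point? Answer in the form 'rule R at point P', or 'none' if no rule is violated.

Zone of each point (C = within 1σ̂, B = 1σ̂–2σ̂, A = 2σ̂–3σ̂, * = beyond 3σ̂; sign = side of CL): 1:+C, 2:+C, 3:+C, 4:+B, 5:-B, 6:+C, 7:-C, 8:-C, 9:-C, 10:-B, 11:-C, 12:-C, 13:-C, 14:-B, 15:+B
Rule 4 (eight consecutive points on the same side of the centre line) is satisfied at point 14.

rule 4 at point 14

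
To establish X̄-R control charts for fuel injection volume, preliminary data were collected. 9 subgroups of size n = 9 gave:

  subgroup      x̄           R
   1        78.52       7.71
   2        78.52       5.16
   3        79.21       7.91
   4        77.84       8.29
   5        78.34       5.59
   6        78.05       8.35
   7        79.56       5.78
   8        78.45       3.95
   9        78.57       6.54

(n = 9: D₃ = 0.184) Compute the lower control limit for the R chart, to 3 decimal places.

1.212

R̄ = (7.71 + 5.16 + 7.91 + 8.29 + 5.59 + 8.35 + 5.78 + 3.95 + 6.54) / 9 = 59.2800 / 9 = 6.5867
LCL_R = D₃·R̄ = 0.184 × 6.5867 = 1.2119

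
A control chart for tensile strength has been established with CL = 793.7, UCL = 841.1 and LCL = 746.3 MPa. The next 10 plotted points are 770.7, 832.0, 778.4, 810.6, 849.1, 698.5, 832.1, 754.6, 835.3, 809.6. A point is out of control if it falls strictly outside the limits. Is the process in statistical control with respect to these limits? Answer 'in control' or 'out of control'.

Compare each point to [746.3, 841.1]: sample 5 = 849.1 > UCL; sample 6 = 698.5 < LCL.

out of control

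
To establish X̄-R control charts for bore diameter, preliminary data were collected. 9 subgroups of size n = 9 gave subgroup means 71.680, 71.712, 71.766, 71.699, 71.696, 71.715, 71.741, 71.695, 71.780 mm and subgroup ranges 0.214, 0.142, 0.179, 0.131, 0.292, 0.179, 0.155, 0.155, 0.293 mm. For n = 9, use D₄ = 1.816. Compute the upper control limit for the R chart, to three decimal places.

0.351

R̄ = (0.214 + 0.142 + 0.179 + 0.131 + 0.292 + 0.179 + 0.155 + 0.155 + 0.293) / 9 = 1.7400 / 9 = 0.1933
UCL_R = D₄·R̄ = 1.816 × 0.1933 = 0.3511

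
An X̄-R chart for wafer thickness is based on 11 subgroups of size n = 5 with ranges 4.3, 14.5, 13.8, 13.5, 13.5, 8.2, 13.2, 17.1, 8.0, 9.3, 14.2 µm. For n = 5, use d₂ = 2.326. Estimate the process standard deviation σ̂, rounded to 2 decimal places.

5.07

R̄ = (4.3 + 14.5 + 13.8 + 13.5 + 13.5 + 8.2 + 13.2 + 17.1 + 8.0 + 9.3 + 14.2) / 11 = 11.7818
σ̂ = R̄ / d₂ = 11.7818 / 2.326 = 5.0653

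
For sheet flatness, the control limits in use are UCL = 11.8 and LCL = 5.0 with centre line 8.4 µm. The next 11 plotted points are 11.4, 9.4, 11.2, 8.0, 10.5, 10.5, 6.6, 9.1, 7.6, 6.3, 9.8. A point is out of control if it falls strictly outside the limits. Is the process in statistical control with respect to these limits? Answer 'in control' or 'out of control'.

in control

All 11 points lie within [5.0, 11.8].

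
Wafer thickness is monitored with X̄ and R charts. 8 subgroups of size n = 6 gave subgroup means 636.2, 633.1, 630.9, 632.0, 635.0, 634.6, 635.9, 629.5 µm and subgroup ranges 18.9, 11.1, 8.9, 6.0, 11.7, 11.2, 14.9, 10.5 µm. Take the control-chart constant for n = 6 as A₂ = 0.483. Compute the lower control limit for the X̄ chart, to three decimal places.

X̄̄ = (636.2 + 633.1 + 630.9 + 632.0 + 635.0 + 634.6 + 635.9 + 629.5) / 8 = 5067.2000 / 8 = 633.4000
R̄ = (18.9 + 11.1 + 8.9 + 6.0 + 11.7 + 11.2 + 14.9 + 10.5) / 8 = 93.2000 / 8 = 11.6500
LCL = X̄̄ − A₂·R̄ = 633.4000 − 0.483 × 11.6500 = 627.7731

627.773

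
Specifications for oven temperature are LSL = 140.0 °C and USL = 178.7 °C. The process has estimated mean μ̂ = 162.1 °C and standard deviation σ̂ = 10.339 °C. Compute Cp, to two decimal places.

Cp = (USL − LSL) / (6σ̂) = (178.7 − 140.0) / (6 × 10.339) = 38.7000 / 62.0340 = 0.6239

0.62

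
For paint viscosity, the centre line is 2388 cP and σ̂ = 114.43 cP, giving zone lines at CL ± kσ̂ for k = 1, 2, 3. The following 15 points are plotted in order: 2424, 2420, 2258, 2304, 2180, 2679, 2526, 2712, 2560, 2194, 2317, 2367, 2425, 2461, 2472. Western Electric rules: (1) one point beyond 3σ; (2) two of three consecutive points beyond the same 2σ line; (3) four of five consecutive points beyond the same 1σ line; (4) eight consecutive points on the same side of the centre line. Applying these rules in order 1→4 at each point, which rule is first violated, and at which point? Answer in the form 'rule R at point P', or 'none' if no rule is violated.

Zone of each point (C = within 1σ̂, B = 1σ̂–2σ̂, A = 2σ̂–3σ̂, * = beyond 3σ̂; sign = side of CL): 1:+C, 2:+C, 3:-B, 4:-C, 5:-B, 6:+A, 7:+B, 8:+A, 9:+B, 10:-B, 11:-C, 12:-C, 13:+C, 14:+C, 15:+C
Rule 2 (two of three consecutive points beyond the same 2σ limit) is satisfied at point 8.

rule 2 at point 8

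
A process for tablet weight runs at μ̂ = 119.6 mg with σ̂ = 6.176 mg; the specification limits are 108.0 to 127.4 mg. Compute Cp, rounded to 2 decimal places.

0.52

Cp = (USL − LSL) / (6σ̂) = (127.4 − 108.0) / (6 × 6.176) = 19.4000 / 37.0560 = 0.5235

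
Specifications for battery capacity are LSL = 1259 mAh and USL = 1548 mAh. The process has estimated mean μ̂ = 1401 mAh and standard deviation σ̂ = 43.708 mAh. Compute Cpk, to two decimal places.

Cpu = (USL − μ̂) / (3σ̂) = (1548 − 1401) / (3 × 43.708) = 1.1211; Cpl = (μ̂ − LSL) / (3σ̂) = (1401 − 1259) / (3 × 43.708) = 1.0829; Cpk = min(Cpu, Cpl) = 1.0829

1.08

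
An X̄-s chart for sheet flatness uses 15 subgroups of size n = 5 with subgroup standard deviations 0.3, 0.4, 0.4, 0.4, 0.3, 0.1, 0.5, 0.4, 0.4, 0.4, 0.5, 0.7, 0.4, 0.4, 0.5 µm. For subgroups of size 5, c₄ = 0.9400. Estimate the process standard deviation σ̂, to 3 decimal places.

0.433

s̄ = (0.3 + 0.4 + 0.4 + 0.4 + 0.3 + 0.1 + 0.5 + 0.4 + 0.4 + 0.4 + 0.5 + 0.7 + 0.4 + 0.4 + 0.5) / 15 = 0.4067
σ̂ = s̄ / c₄ = 0.4067 / 0.9400 = 0.4326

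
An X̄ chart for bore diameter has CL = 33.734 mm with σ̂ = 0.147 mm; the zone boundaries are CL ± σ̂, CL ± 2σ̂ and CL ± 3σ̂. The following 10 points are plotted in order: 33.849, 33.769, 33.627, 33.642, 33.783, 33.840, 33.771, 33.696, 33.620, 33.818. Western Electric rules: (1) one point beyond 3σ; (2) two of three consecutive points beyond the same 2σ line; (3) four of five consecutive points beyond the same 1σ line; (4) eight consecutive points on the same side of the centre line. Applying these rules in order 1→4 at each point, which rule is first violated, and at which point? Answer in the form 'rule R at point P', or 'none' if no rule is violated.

none

Zone of each point (C = within 1σ̂, B = 1σ̂–2σ̂, A = 2σ̂–3σ̂, * = beyond 3σ̂; sign = side of CL): 1:+C, 2:+C, 3:-C, 4:-C, 5:+C, 6:+C, 7:+C, 8:-C, 9:-C, 10:+C
No rule fires across all 10 points.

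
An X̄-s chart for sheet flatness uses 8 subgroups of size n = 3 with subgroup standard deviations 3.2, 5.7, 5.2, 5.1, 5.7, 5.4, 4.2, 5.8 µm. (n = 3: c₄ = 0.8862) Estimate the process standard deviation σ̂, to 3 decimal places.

5.684

s̄ = (3.2 + 5.7 + 5.2 + 5.1 + 5.7 + 5.4 + 4.2 + 5.8) / 8 = 5.0375
σ̂ = s̄ / c₄ = 5.0375 / 0.8862 = 5.6844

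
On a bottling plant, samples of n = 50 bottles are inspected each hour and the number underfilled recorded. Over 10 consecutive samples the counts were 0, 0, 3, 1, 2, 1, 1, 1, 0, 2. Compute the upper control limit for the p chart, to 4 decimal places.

0.0842

p̄ = Σdᵢ / (k·n) = 11 / (10 × 50) = 0.02200
UCL = p̄ + 3·√(p̄(1−p̄)/n) = 0.02200 + 3 × √(0.02200×0.97800/50) = 0.02200 + 3 × 0.02074 = 0.08423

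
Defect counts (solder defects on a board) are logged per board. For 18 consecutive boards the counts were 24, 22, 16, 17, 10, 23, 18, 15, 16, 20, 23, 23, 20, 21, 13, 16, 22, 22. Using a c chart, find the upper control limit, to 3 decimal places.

32.002

c̄ = (24 + 22 + 16 + 17 + 10 + 23 + 18 + 15 + 16 + 20 + 23 + 23 + 20 + 21 + 13 + 16 + 22 + 22) / 18 = 341 / 18 = 18.9444
UCL = c̄ + 3√c̄ = 18.9444 + 3 × √18.9444 = 18.9444 + 3 × 4.3525 = 32.0020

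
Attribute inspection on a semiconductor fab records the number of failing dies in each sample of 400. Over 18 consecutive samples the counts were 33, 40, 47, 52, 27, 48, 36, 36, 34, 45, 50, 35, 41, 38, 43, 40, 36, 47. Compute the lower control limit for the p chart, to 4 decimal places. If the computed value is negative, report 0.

p̄ = Σdᵢ / (k·n) = 728 / (18 × 400) = 0.10111
LCL = p̄ − 3·√(p̄(1−p̄)/n) = 0.10111 − 3 × 0.01507 = 0.05589

0.0559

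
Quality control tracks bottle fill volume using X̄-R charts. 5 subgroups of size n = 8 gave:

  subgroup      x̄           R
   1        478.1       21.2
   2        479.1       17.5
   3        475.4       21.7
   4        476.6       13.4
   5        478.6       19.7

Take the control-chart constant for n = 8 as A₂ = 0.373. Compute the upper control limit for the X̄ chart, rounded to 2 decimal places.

484.54

X̄̄ = (478.1 + 479.1 + 475.4 + 476.6 + 478.6) / 5 = 2387.8000 / 5 = 477.5600
R̄ = (21.2 + 17.5 + 21.7 + 13.4 + 19.7) / 5 = 93.5000 / 5 = 18.7000
UCL = X̄̄ + A₂·R̄ = 477.5600 + 0.373 × 18.7000 = 484.5351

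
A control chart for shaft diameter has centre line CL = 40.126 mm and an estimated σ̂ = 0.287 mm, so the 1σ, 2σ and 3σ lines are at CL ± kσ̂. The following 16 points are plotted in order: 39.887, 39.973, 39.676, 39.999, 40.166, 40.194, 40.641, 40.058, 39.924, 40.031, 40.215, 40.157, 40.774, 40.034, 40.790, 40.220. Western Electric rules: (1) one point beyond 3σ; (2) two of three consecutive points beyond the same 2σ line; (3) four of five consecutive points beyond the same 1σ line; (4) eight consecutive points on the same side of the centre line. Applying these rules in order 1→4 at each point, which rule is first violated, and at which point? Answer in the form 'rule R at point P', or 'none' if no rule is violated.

Zone of each point (C = within 1σ̂, B = 1σ̂–2σ̂, A = 2σ̂–3σ̂, * = beyond 3σ̂; sign = side of CL): 1:-C, 2:-C, 3:-B, 4:-C, 5:+C, 6:+C, 7:+B, 8:-C, 9:-C, 10:-C, 11:+C, 12:+C, 13:+A, 14:-C, 15:+A, 16:+C
Rule 2 (two of three consecutive points beyond the same 2σ limit) is satisfied at point 15.

rule 2 at point 15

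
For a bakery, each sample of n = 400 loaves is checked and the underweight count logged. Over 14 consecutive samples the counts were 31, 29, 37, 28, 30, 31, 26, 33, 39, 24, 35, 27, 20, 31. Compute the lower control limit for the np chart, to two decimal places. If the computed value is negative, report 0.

p̄ = Σdᵢ / (k·n) = 421 / (14 × 400) = 0.07518
LCL = np̄ − 3·√(np̄(1−p̄)) = 30.0714 − 3 × 5.2736 = 14.2507

14.25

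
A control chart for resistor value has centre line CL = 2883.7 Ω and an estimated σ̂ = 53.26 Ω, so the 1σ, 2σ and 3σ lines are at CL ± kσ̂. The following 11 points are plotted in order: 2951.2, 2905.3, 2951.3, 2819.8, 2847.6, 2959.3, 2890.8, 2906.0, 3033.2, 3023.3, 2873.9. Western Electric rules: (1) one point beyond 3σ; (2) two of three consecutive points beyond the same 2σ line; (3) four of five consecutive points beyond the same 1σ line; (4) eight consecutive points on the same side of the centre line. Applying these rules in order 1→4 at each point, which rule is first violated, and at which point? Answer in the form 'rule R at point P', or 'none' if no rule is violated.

rule 2 at point 10

Zone of each point (C = within 1σ̂, B = 1σ̂–2σ̂, A = 2σ̂–3σ̂, * = beyond 3σ̂; sign = side of CL): 1:+B, 2:+C, 3:+B, 4:-B, 5:-C, 6:+B, 7:+C, 8:+C, 9:+A, 10:+A, 11:-C
Rule 2 (two of three consecutive points beyond the same 2σ limit) is satisfied at point 10.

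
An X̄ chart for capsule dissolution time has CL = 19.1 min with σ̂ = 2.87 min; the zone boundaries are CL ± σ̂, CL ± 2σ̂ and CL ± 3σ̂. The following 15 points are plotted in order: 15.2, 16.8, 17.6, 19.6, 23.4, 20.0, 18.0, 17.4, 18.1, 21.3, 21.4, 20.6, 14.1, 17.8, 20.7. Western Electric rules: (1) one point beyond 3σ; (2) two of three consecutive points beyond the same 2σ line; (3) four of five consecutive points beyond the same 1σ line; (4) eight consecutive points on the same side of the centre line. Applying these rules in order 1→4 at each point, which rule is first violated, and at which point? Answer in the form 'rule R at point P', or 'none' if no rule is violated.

none

Zone of each point (C = within 1σ̂, B = 1σ̂–2σ̂, A = 2σ̂–3σ̂, * = beyond 3σ̂; sign = side of CL): 1:-B, 2:-C, 3:-C, 4:+C, 5:+B, 6:+C, 7:-C, 8:-C, 9:-C, 10:+C, 11:+C, 12:+C, 13:-B, 14:-C, 15:+C
No rule fires across all 15 points.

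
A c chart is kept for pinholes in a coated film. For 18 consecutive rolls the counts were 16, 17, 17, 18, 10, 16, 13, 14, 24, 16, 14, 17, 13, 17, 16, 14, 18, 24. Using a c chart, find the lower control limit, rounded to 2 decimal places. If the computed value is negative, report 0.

c̄ = (16 + 17 + 17 + 18 + 10 + 16 + 13 + 14 + 24 + 16 + 14 + 17 + 13 + 17 + 16 + 14 + 18 + 24) / 18 = 294 / 18 = 16.3333
LCL = c̄ − 3√c̄ = 16.3333 − 3 × 4.0415 = 4.2090

4.21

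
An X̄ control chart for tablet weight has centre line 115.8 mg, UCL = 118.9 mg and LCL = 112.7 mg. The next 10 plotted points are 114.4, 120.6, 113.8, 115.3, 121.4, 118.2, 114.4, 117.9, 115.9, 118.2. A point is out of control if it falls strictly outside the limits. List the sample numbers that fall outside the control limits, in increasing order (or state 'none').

2, 5

Compare each point to [112.7, 118.9]: sample 2 = 120.6 > UCL; sample 5 = 121.4 > UCL.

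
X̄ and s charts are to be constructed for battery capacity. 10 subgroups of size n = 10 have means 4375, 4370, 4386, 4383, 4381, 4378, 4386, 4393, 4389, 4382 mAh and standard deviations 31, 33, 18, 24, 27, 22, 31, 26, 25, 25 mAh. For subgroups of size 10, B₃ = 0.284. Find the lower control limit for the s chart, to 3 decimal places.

s̄ = (31 + 33 + 18 + 24 + 27 + 22 + 31 + 26 + 25 + 25) / 10 = 26.2000
LCL_s = B₃·s̄ = 0.284 × 26.2000 = 7.4408

7.441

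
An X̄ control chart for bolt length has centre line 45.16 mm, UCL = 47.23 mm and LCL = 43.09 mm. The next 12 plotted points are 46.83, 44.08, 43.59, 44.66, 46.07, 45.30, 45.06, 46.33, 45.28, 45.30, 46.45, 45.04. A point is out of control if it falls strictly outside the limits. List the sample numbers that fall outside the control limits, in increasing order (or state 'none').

none

All 12 points lie within [43.09, 47.23].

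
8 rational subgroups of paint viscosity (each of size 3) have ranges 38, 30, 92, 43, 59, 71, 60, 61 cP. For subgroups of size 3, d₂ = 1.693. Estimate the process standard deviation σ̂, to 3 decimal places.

R̄ = (38 + 30 + 92 + 43 + 59 + 71 + 60 + 61) / 8 = 56.7500
σ̂ = R̄ / d₂ = 56.7500 / 1.693 = 33.5204

33.520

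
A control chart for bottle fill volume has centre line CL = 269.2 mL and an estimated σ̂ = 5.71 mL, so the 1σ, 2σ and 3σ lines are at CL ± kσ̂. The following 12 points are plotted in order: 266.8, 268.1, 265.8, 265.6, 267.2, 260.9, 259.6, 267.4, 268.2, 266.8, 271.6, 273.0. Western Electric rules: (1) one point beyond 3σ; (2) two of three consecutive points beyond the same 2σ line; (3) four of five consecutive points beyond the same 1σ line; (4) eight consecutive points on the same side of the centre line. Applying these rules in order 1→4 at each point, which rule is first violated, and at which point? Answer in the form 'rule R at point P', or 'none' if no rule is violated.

rule 4 at point 8

Zone of each point (C = within 1σ̂, B = 1σ̂–2σ̂, A = 2σ̂–3σ̂, * = beyond 3σ̂; sign = side of CL): 1:-C, 2:-C, 3:-C, 4:-C, 5:-C, 6:-B, 7:-B, 8:-C, 9:-C, 10:-C, 11:+C, 12:+C
Rule 4 (eight consecutive points on the same side of the centre line) is satisfied at point 8.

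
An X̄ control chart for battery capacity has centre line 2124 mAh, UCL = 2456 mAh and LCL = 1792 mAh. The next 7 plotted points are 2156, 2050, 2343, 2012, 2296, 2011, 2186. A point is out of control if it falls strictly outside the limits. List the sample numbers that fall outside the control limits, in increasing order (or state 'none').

All 7 points lie within [1792, 2456].

none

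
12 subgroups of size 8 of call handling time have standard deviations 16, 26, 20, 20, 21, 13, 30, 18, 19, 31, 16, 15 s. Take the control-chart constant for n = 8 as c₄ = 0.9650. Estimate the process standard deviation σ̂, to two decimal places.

s̄ = (16 + 26 + 20 + 20 + 21 + 13 + 30 + 18 + 19 + 31 + 16 + 15) / 12 = 20.4167
σ̂ = s̄ / c₄ = 20.4167 / 0.9650 = 21.1572

21.16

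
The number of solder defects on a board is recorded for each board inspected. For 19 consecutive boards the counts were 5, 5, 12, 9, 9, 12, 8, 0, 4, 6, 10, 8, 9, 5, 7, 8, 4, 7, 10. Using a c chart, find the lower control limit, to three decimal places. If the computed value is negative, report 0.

0.000

c̄ = (5 + 5 + 12 + 9 + 9 + 12 + 8 + 0 + 4 + 6 + 10 + 8 + 9 + 5 + 7 + 8 + 4 + 7 + 10) / 19 = 138 / 19 = 7.2632
LCL = c̄ − 3√c̄ = 7.2632 − 3 × 2.6950 = -0.8219 → 0 (cannot be negative)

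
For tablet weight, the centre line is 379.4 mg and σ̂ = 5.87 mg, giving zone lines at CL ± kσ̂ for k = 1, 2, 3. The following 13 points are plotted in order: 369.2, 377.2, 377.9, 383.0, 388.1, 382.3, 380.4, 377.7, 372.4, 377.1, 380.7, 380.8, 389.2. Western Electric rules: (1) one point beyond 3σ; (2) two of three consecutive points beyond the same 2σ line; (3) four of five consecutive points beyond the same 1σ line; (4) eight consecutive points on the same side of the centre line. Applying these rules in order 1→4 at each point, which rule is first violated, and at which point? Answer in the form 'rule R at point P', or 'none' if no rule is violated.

Zone of each point (C = within 1σ̂, B = 1σ̂–2σ̂, A = 2σ̂–3σ̂, * = beyond 3σ̂; sign = side of CL): 1:-B, 2:-C, 3:-C, 4:+C, 5:+B, 6:+C, 7:+C, 8:-C, 9:-B, 10:-C, 11:+C, 12:+C, 13:+B
No rule fires across all 13 points.

none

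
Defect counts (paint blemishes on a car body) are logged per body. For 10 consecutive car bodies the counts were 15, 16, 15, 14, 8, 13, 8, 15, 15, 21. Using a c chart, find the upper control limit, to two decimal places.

25.22

c̄ = (15 + 16 + 15 + 14 + 8 + 13 + 8 + 15 + 15 + 21) / 10 = 140 / 10 = 14.0000
UCL = c̄ + 3√c̄ = 14.0000 + 3 × √14.0000 = 14.0000 + 3 × 3.7417 = 25.2250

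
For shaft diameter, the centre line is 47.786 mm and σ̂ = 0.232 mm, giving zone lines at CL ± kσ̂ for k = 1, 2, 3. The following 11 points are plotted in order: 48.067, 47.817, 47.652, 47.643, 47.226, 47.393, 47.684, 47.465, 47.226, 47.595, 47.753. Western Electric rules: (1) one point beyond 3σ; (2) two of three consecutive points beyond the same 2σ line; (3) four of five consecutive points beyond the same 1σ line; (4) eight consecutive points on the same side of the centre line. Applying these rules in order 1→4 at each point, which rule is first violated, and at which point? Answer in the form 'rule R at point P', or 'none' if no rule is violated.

rule 3 at point 9

Zone of each point (C = within 1σ̂, B = 1σ̂–2σ̂, A = 2σ̂–3σ̂, * = beyond 3σ̂; sign = side of CL): 1:+B, 2:+C, 3:-C, 4:-C, 5:-A, 6:-B, 7:-C, 8:-B, 9:-A, 10:-C, 11:-C
Rule 3 (four of five consecutive points beyond the same 1σ limit) is satisfied at point 9.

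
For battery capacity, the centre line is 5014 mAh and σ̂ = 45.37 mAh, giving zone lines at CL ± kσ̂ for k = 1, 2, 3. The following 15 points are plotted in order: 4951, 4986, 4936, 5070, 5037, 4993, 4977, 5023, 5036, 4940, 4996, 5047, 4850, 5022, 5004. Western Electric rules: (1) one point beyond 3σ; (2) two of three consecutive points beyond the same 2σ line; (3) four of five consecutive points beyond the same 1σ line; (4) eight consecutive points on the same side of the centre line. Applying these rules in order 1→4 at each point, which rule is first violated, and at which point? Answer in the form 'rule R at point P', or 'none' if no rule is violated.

rule 1 at point 13

Zone of each point (C = within 1σ̂, B = 1σ̂–2σ̂, A = 2σ̂–3σ̂, * = beyond 3σ̂; sign = side of CL): 1:-B, 2:-C, 3:-B, 4:+B, 5:+C, 6:-C, 7:-C, 8:+C, 9:+C, 10:-B, 11:-C, 12:+C, 13:-*, 14:+C, 15:-C
Rule 1 (one point beyond the 3σ limits) is satisfied at point 13.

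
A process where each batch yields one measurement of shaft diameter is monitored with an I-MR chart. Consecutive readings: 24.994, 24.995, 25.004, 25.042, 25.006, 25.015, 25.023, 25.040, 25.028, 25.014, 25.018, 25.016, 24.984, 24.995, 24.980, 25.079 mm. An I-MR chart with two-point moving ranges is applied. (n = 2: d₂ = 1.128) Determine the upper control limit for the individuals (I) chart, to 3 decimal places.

25.069

X̄ = (24.994 + 24.995 + 25.004 + 25.042 + 25.006 + 25.015 + 25.023 + 25.040 + 25.028 + 25.014 + 25.018 + 25.016 + 24.984 + 24.995 + 24.980 + 25.079) / 16 = 25.0146
Moving ranges: 0.001, 0.009, 0.038, 0.036, 0.009, 0.008, 0.017, 0.012, 0.014, 0.004, 0.002, 0.032, 0.011, 0.015, 0.099; M̄R̄ = 0.3070 / 15 = 0.0205
UCL = X̄ + 3·M̄R̄/d₂ = 25.0146 + 3 × 0.0205 / 1.128 = 25.0690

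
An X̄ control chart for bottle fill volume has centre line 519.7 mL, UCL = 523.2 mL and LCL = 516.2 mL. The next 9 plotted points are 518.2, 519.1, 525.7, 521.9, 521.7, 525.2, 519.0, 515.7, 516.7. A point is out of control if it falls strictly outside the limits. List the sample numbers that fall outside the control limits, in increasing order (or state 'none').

3, 6, 8

Compare each point to [516.2, 523.2]: sample 3 = 525.7 > UCL; sample 6 = 525.2 > UCL; sample 8 = 515.7 < LCL.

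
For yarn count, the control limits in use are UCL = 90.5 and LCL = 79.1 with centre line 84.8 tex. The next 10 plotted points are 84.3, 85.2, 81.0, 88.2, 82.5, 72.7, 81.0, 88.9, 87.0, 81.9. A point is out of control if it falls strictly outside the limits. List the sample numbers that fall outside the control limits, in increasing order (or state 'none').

6

Compare each point to [79.1, 90.5]: sample 6 = 72.7 < LCL.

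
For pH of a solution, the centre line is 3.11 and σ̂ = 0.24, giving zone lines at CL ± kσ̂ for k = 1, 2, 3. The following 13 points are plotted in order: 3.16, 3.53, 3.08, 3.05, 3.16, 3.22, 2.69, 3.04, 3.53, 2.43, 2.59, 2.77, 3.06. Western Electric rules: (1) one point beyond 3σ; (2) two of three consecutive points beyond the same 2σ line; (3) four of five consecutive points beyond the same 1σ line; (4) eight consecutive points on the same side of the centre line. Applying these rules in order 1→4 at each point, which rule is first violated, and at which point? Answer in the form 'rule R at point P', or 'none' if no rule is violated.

Zone of each point (C = within 1σ̂, B = 1σ̂–2σ̂, A = 2σ̂–3σ̂, * = beyond 3σ̂; sign = side of CL): 1:+C, 2:+B, 3:-C, 4:-C, 5:+C, 6:+C, 7:-B, 8:-C, 9:+B, 10:-A, 11:-A, 12:-B, 13:-C
Rule 2 (two of three consecutive points beyond the same 2σ limit) is satisfied at point 11.

rule 2 at point 11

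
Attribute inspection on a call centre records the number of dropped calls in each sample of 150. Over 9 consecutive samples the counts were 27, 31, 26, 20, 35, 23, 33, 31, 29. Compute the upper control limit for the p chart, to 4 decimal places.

p̄ = Σdᵢ / (k·n) = 255 / (9 × 150) = 0.18889
UCL = p̄ + 3·√(p̄(1−p̄)/n) = 0.18889 + 3 × √(0.18889×0.81111/150) = 0.18889 + 3 × 0.03196 = 0.28477

0.2848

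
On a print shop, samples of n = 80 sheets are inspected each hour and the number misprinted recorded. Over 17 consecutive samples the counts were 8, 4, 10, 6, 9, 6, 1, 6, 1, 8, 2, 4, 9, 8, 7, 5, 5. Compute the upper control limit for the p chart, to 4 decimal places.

0.1599

p̄ = Σdᵢ / (k·n) = 99 / (17 × 80) = 0.07279
UCL = p̄ + 3·√(p̄(1−p̄)/n) = 0.07279 + 3 × √(0.07279×0.92721/80) = 0.07279 + 3 × 0.02905 = 0.15993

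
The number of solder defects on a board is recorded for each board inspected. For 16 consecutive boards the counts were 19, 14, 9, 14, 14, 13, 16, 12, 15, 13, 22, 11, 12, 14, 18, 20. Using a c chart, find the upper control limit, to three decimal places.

26.272

c̄ = (19 + 14 + 9 + 14 + 14 + 13 + 16 + 12 + 15 + 13 + 22 + 11 + 12 + 14 + 18 + 20) / 16 = 236 / 16 = 14.7500
UCL = c̄ + 3√c̄ = 14.7500 + 3 × √14.7500 = 14.7500 + 3 × 3.8406 = 26.2717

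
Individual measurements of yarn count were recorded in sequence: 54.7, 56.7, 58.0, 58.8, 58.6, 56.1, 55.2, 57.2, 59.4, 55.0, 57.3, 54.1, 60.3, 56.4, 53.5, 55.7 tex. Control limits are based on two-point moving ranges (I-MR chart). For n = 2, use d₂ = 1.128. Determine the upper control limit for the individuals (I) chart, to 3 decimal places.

63.248

X̄ = (54.7 + 56.7 + 58.0 + 58.8 + 58.6 + 56.1 + 55.2 + 57.2 + 59.4 + 55.0 + 57.3 + 54.1 + 60.3 + 56.4 + 53.5 + 55.7) / 16 = 56.6875
Moving ranges: 2.0, 1.3, 0.8, 0.2, 2.5, 0.9, 2.0, 2.2, 4.4, 2.3, 3.2, 6.2, 3.9, 2.9, 2.2; M̄R̄ = 37.0000 / 15 = 2.4667
UCL = X̄ + 3·M̄R̄/d₂ = 56.6875 + 3 × 2.4667 / 1.128 = 63.2478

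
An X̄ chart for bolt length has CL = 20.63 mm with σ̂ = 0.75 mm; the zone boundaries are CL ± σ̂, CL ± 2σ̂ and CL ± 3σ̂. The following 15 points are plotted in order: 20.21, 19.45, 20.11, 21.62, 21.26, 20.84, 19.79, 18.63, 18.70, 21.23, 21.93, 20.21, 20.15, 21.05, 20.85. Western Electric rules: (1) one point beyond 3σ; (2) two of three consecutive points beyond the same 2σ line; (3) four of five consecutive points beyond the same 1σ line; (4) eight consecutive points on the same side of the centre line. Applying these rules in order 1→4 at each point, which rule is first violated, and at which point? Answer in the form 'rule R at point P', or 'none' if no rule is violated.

rule 2 at point 9

Zone of each point (C = within 1σ̂, B = 1σ̂–2σ̂, A = 2σ̂–3σ̂, * = beyond 3σ̂; sign = side of CL): 1:-C, 2:-B, 3:-C, 4:+B, 5:+C, 6:+C, 7:-B, 8:-A, 9:-A, 10:+C, 11:+B, 12:-C, 13:-C, 14:+C, 15:+C
Rule 2 (two of three consecutive points beyond the same 2σ limit) is satisfied at point 9.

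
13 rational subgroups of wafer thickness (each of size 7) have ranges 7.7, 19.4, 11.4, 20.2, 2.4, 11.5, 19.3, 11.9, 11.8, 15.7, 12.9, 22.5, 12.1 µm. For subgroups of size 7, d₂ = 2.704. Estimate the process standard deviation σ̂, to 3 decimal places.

5.086

R̄ = (7.7 + 19.4 + 11.4 + 20.2 + 2.4 + 11.5 + 19.3 + 11.9 + 11.8 + 15.7 + 12.9 + 22.5 + 12.1) / 13 = 13.7538
σ̂ = R̄ / d₂ = 13.7538 / 2.704 = 5.0865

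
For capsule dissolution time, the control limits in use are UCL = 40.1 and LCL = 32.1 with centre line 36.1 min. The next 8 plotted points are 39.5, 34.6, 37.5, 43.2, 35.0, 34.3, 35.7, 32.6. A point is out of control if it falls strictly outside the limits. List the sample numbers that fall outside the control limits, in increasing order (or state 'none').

Compare each point to [32.1, 40.1]: sample 4 = 43.2 > UCL.

4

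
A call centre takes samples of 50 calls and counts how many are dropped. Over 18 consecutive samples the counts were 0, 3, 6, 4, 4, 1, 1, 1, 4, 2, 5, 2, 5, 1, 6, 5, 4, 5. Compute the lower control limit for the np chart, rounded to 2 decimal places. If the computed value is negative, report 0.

p̄ = Σdᵢ / (k·n) = 59 / (18 × 50) = 0.06556
LCL = np̄ − 3·√(np̄(1−p̄)) = 3.2778 − 3 × 1.7501 = -1.9726 → 0 (negative, so LCL = 0)

0.00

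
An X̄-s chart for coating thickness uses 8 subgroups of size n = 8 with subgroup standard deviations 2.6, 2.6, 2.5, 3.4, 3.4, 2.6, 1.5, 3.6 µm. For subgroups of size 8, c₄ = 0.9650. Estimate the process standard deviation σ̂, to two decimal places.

s̄ = (2.6 + 2.6 + 2.5 + 3.4 + 3.4 + 2.6 + 1.5 + 3.6) / 8 = 2.7750
σ̂ = s̄ / c₄ = 2.7750 / 0.9650 = 2.8756

2.88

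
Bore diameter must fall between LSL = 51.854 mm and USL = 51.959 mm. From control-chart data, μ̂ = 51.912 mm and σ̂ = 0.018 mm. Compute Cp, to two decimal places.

0.97

Cp = (USL − LSL) / (6σ̂) = (51.959 − 51.854) / (6 × 0.018) = 0.1050 / 0.1080 = 0.9722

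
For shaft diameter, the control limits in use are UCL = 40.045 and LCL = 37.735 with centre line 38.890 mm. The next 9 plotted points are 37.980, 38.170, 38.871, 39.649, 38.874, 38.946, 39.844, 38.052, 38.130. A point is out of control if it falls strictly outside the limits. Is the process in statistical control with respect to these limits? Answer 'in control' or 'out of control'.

All 9 points lie within [37.735, 40.045].

in control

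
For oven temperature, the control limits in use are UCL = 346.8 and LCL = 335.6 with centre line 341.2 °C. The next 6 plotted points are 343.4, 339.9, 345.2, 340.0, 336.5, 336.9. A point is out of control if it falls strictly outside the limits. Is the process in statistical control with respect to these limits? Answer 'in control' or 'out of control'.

All 6 points lie within [335.6, 346.8].

in control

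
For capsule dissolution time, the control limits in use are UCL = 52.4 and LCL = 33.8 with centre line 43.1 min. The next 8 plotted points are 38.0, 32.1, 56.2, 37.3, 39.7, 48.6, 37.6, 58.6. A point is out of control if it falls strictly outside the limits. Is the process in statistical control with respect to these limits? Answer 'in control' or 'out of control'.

Compare each point to [33.8, 52.4]: sample 2 = 32.1 < LCL; sample 3 = 56.2 > UCL; sample 8 = 58.6 > UCL.

out of control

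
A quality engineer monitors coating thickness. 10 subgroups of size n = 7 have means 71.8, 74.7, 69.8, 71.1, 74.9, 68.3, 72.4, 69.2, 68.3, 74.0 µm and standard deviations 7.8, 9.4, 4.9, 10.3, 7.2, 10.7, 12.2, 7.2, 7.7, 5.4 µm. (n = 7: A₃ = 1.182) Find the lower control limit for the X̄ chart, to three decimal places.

61.663

X̄̄ = (71.8 + 74.7 + 69.8 + 71.1 + 74.9 + 68.3 + 72.4 + 69.2 + 68.3 + 74.0) / 10 = 71.4500
s̄ = (7.8 + 9.4 + 4.9 + 10.3 + 7.2 + 10.7 + 12.2 + 7.2 + 7.7 + 5.4) / 10 = 8.2800
LCL = X̄̄ − A₃·s̄ = 71.4500 − 1.182 × 8.2800 = 61.6630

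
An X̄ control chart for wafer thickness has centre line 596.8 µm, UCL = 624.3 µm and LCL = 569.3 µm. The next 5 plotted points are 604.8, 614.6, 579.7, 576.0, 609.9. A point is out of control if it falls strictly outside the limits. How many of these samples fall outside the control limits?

0

All 5 points lie within [569.3, 624.3].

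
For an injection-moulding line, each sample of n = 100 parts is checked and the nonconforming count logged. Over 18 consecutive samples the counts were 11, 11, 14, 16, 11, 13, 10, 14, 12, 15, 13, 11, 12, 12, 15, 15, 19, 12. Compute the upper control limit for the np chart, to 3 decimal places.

23.237

p̄ = Σdᵢ / (k·n) = 236 / (18 × 100) = 0.13111
UCL = np̄ + 3·√(np̄(1−p̄)) = 13.1111 + 3 × √(13.1111×0.86889) = 13.1111 + 3 × 3.3752 = 23.2368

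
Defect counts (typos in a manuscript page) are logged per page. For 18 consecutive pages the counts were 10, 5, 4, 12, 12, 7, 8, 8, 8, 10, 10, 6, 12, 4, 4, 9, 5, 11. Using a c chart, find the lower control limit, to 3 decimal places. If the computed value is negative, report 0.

0.000

c̄ = (10 + 5 + 4 + 12 + 12 + 7 + 8 + 8 + 8 + 10 + 10 + 6 + 12 + 4 + 4 + 9 + 5 + 11) / 18 = 145 / 18 = 8.0556
LCL = c̄ − 3√c̄ = 8.0556 − 3 × 2.8382 = -0.4591 → 0 (cannot be negative)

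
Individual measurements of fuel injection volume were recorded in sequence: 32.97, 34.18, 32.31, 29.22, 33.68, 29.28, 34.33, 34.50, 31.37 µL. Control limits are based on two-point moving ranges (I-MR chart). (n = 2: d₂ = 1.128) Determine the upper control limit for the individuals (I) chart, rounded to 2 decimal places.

X̄ = (32.97 + 34.18 + 32.31 + 29.22 + 33.68 + 29.28 + 34.33 + 34.50 + 31.37) / 9 = 32.4267
Moving ranges: 1.21, 1.87, 3.09, 4.46, 4.40, 5.05, 0.17, 3.13; M̄R̄ = 23.3800 / 8 = 2.9225
UCL = X̄ + 3·M̄R̄/d₂ = 32.4267 + 3 × 2.9225 / 1.128 = 40.1993

40.20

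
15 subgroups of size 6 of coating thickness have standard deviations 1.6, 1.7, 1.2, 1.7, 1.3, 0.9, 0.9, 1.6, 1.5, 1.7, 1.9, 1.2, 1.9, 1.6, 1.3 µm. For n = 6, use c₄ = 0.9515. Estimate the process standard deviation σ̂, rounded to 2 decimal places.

1.54

s̄ = (1.6 + 1.7 + 1.2 + 1.7 + 1.3 + 0.9 + 0.9 + 1.6 + 1.5 + 1.7 + 1.9 + 1.2 + 1.9 + 1.6 + 1.3) / 15 = 1.4667
σ̂ = s̄ / c₄ = 1.4667 / 0.9515 = 1.5414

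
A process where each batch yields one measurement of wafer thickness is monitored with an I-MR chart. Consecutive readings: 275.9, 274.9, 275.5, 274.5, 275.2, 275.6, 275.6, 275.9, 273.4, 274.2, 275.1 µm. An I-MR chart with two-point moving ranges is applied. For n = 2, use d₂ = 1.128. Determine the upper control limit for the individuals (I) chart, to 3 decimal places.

277.254

X̄ = (275.9 + 274.9 + 275.5 + 274.5 + 275.2 + 275.6 + 275.6 + 275.9 + 273.4 + 274.2 + 275.1) / 11 = 275.0727
Moving ranges: 1.0, 0.6, 1.0, 0.7, 0.4, 0.0, 0.3, 2.5, 0.8, 0.9; M̄R̄ = 8.2000 / 10 = 0.8200
UCL = X̄ + 3·M̄R̄/d₂ = 275.0727 + 3 × 0.8200 / 1.128 = 277.2536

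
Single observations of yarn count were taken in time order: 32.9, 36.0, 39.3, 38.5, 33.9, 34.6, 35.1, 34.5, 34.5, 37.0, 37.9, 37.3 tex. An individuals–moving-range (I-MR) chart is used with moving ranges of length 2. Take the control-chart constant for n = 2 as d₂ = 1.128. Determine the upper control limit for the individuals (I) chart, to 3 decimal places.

X̄ = (32.9 + 36.0 + 39.3 + 38.5 + 33.9 + 34.6 + 35.1 + 34.5 + 34.5 + 37.0 + 37.9 + 37.3) / 12 = 35.9583
Moving ranges: 3.1, 3.3, 0.8, 4.6, 0.7, 0.5, 0.6, 0.0, 2.5, 0.9, 0.6; M̄R̄ = 17.6000 / 11 = 1.6000
UCL = X̄ + 3·M̄R̄/d₂ = 35.9583 + 3 × 1.6000 / 1.128 = 40.2137

40.214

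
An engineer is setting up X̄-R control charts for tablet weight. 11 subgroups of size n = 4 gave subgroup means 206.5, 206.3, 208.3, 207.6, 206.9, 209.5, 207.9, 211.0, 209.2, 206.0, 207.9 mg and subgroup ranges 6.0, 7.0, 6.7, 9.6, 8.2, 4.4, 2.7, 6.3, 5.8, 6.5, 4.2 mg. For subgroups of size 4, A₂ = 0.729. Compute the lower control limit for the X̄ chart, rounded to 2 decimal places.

X̄̄ = (206.5 + 206.3 + 208.3 + 207.6 + 206.9 + 209.5 + 207.9 + 211.0 + 209.2 + 206.0 + 207.9) / 11 = 2287.1000 / 11 = 207.9182
R̄ = (6.0 + 7.0 + 6.7 + 9.6 + 8.2 + 4.4 + 2.7 + 6.3 + 5.8 + 6.5 + 4.2) / 11 = 67.4000 / 11 = 6.1273
LCL = X̄̄ − A₂·R̄ = 207.9182 − 0.729 × 6.1273 = 203.4514

203.45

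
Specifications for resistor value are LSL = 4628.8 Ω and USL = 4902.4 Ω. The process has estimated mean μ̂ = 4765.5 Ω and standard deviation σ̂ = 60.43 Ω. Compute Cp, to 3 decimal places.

Cp = (USL − LSL) / (6σ̂) = (4902.4 − 4628.8) / (6 × 60.43) = 273.6000 / 362.5800 = 0.7546

0.755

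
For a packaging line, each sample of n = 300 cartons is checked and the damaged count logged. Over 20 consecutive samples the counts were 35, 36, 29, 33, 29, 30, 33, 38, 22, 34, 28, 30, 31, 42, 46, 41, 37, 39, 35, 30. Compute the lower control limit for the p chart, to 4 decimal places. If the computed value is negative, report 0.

0.0582

p̄ = Σdᵢ / (k·n) = 678 / (20 × 300) = 0.11300
LCL = p̄ − 3·√(p̄(1−p̄)/n) = 0.11300 − 3 × 0.01828 = 0.05816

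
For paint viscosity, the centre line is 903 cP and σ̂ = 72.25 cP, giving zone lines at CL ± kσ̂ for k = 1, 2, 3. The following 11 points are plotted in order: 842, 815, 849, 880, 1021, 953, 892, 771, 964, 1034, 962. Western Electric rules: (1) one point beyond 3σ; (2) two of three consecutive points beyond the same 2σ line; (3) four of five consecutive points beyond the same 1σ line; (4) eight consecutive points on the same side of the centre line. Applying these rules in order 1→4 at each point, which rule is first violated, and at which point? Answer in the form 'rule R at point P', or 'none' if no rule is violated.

Zone of each point (C = within 1σ̂, B = 1σ̂–2σ̂, A = 2σ̂–3σ̂, * = beyond 3σ̂; sign = side of CL): 1:-C, 2:-B, 3:-C, 4:-C, 5:+B, 6:+C, 7:-C, 8:-B, 9:+C, 10:+B, 11:+C
No rule fires across all 11 points.

none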